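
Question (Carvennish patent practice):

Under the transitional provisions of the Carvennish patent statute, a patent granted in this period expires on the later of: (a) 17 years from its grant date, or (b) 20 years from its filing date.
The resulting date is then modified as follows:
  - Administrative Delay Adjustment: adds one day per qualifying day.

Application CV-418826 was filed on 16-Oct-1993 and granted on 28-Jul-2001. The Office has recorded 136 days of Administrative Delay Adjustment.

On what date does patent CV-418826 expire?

(a) grant + 17 years → 28 July 2018.
(b) filing + 20 years → 16 October 2013.
Later of the two: 28 July 2018.
Administrative Delay Adjustment: +136 days → 11 December 2018.

2018-12-11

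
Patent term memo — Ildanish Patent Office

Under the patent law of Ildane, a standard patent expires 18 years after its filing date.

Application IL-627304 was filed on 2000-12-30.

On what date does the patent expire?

December 30, 2018

Filing date + 18 years → 30 December 2018.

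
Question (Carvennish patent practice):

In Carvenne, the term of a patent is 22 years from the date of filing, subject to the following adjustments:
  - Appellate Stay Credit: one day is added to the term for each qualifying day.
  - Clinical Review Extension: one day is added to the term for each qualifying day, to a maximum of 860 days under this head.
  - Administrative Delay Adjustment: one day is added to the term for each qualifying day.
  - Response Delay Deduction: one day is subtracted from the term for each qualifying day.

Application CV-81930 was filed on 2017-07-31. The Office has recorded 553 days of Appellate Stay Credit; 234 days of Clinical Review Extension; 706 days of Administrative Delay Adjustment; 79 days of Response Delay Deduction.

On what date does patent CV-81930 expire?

Base term: filing date + 22 years → 31 July 2039.
Appellate Stay Credit: +553 days → 3 February 2041.
Clinical Review Extension: 234 days (within the 860-day cap) → +234 days → 25 September 2041.
Administrative Delay Adjustment: +706 days → 1 September 2043.
Response Delay Deduction: −79 days → 14 June 2043.

2043-06-14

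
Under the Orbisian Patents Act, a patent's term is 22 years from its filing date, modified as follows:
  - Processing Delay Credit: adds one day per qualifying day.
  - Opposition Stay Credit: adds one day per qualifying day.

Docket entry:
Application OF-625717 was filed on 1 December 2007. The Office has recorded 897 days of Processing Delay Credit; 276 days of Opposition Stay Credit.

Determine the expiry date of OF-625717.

Base term: filing date + 22 years → 1 December 2029.
Processing Delay Credit: +897 days → 16 May 2032.
Opposition Stay Credit: +276 days → 16 February 2033.

2033-02-16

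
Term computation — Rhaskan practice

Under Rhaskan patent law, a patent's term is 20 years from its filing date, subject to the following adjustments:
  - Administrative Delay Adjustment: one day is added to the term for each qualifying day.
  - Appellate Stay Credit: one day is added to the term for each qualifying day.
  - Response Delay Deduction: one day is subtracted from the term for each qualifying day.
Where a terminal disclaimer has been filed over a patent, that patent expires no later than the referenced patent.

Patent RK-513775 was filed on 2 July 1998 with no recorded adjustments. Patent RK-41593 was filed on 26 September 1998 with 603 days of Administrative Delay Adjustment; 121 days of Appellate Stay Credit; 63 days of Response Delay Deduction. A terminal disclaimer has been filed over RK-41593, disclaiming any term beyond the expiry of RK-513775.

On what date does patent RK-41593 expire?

2018-07-02

Natural term of RK-41593:
  Base: filing + 20 years → 26 September 2018.
  Administrative Delay Adjustment: +603 days → 21 May 2020.
  Appellate Stay Credit: +121 days → 19 September 2020.
  Response Delay Deduction: −63 days → 18 July 2020.
Expiry of referenced patent RK-513775:
  Base: filing + 20 years → 2 July 2018.
Terminal disclaimer: RK-41593 expires on the earlier of 18 July 2020 and 2 July 2018.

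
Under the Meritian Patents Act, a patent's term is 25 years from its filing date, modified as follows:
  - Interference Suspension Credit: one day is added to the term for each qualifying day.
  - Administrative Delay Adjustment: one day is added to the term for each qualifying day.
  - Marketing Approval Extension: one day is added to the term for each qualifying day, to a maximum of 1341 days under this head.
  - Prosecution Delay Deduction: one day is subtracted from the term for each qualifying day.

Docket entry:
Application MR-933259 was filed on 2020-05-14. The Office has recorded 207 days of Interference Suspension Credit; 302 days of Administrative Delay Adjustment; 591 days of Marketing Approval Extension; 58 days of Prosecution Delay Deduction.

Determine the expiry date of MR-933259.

Base term: filing date + 25 years → 14 May 2045.
Interference Suspension Credit: +207 days → 7 December 2045.
Administrative Delay Adjustment: +302 days → 5 October 2046.
Marketing Approval Extension: 591 days (within the 1341-day cap) → +591 days → 18 May 2048.
Prosecution Delay Deduction: −58 days → 21 March 2048.

2048-03-21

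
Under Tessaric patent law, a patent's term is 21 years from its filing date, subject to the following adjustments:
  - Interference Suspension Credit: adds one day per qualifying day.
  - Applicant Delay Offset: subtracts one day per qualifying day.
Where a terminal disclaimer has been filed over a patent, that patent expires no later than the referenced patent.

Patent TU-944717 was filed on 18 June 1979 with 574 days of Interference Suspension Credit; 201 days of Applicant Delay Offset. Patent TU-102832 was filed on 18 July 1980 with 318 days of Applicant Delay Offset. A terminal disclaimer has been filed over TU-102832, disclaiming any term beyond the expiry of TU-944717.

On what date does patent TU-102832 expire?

2000-09-03

Natural term of TU-102832:
  Base: filing + 21 years → 18 July 2001.
  Applicant Delay Offset: −318 days → 3 September 2000.
Expiry of referenced patent TU-944717:
  Base: filing + 21 years → 18 June 2000.
  Interference Suspension Credit: +574 days → 13 January 2002.
  Applicant Delay Offset: −201 days → 26 June 2001.
Terminal disclaimer: TU-102832 expires on the earlier of 3 September 2000 and 26 June 2001.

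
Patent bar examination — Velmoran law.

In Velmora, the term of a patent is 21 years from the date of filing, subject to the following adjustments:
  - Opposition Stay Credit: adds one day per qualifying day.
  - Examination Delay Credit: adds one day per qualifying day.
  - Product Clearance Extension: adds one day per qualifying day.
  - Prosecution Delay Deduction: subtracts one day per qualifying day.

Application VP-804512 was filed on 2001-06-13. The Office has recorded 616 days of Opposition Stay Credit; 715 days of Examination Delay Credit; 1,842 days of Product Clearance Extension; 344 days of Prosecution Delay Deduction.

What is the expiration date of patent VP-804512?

2030-03-12

Base term: filing date + 21 years → 13 June 2022.
Opposition Stay Credit: +616 days → 19 February 2024.
Examination Delay Credit: +715 days → 3 February 2026.
Product Clearance Extension: +1842 days → 19 February 2031.
Prosecution Delay Deduction: −344 days → 12 March 2030.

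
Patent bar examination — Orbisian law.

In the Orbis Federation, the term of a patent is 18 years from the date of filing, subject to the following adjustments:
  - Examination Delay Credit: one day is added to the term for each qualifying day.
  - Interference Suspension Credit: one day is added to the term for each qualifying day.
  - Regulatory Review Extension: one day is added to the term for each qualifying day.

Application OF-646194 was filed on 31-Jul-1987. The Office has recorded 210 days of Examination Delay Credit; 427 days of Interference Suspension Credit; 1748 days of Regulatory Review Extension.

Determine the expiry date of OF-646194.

2012-02-10

Base term: filing date + 18 years → 31 July 2005.
Examination Delay Credit: +210 days → 26 February 2006.
Interference Suspension Credit: +427 days → 29 April 2007.
Regulatory Review Extension: +1748 days → 10 February 2012.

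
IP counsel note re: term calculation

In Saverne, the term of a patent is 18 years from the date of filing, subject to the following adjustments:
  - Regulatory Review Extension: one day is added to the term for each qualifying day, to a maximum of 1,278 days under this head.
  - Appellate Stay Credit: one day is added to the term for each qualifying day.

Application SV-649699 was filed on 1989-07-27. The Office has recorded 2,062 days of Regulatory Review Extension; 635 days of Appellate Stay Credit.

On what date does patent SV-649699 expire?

2012-10-21

Base term: filing date + 18 years → 27 July 2007.
Regulatory Review Extension: 2062 days claimed exceeds the 1278-day cap, so +1278 days → 25 January 2011.
Appellate Stay Credit: +635 days → 21 October 2012.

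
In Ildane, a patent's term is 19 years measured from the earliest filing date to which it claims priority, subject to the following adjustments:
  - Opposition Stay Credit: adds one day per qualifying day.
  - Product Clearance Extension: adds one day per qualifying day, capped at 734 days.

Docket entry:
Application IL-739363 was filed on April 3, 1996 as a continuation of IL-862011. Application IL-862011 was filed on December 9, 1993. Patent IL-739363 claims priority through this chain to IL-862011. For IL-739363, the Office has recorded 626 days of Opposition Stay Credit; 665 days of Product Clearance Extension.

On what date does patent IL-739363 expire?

2016-06-22

Earliest priority filing: 9 December 1993.
Base term: 9 December 1993 + 19 years → 9 December 2012.
Opposition Stay Credit: +626 days → 27 August 2014.
Product Clearance Extension: 665 days (within the 734-day cap) → +665 days → 22 June 2016.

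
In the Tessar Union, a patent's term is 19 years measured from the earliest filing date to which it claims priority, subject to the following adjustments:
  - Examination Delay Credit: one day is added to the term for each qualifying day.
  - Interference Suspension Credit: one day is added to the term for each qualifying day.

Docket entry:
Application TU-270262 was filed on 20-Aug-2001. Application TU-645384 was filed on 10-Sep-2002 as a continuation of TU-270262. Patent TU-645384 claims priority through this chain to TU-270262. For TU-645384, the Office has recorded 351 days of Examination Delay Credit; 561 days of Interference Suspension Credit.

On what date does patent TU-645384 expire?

Earliest priority filing: 20 August 2001.
Base term: 20 August 2001 + 19 years → 20 August 2020.
Examination Delay Credit: +351 days → 6 August 2021.
Interference Suspension Credit: +561 days → 18 February 2023.

February 18, 2023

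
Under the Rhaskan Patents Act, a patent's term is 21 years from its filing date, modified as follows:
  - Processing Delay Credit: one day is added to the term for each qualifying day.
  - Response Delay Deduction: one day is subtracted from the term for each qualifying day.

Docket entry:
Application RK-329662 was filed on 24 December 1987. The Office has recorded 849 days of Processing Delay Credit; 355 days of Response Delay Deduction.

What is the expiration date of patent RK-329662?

2010-05-02

Base term: filing date + 21 years → 24 December 2008.
Processing Delay Credit: +849 days → 22 April 2011.
Response Delay Deduction: −355 days → 2 May 2010.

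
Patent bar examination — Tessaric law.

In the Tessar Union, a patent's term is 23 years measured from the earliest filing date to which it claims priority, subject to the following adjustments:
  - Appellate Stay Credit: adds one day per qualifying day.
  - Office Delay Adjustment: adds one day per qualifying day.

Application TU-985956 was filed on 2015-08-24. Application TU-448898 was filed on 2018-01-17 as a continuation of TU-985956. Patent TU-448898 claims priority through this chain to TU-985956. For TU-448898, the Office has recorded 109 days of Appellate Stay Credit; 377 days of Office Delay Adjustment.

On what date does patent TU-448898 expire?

2039-12-23

Earliest priority filing: 24 August 2015.
Base term: 24 August 2015 + 23 years → 24 August 2038.
Appellate Stay Credit: +109 days → 11 December 2038.
Office Delay Adjustment: +377 days → 23 December 2039.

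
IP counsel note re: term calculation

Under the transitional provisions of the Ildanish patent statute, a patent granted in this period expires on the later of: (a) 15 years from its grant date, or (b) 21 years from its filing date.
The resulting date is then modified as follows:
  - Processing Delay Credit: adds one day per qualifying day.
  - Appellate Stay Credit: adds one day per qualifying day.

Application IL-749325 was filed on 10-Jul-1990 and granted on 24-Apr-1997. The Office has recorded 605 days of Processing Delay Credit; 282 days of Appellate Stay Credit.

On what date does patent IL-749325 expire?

2014-09-28

(a) grant + 15 years → 24 April 2012.
(b) filing + 21 years → 10 July 2011.
Later of the two: 24 April 2012.
Processing Delay Credit: +605 days → 20 December 2013.
Appellate Stay Credit: +282 days → 28 September 2014.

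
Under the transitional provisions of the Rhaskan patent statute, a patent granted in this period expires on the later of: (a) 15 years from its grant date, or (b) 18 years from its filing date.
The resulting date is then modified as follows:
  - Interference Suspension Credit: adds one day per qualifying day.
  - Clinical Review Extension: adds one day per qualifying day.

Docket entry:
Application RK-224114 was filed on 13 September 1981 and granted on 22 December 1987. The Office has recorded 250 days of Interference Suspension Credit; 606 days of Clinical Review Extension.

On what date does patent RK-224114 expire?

(a) grant + 15 years → 22 December 2002.
(b) filing + 18 years → 13 September 1999.
Later of the two: 22 December 2002.
Interference Suspension Credit: +250 days → 29 August 2003.
Clinical Review Extension: +606 days → 26 April 2005.

2005-04-26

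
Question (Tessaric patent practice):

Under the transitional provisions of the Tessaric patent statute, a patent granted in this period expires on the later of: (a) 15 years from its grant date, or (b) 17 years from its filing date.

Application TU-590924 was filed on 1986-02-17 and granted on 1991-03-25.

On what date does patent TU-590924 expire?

March 25, 2006

(a) grant + 15 years → 25 March 2006.
(b) filing + 17 years → 17 February 2003.
Later of the two: 25 March 2006.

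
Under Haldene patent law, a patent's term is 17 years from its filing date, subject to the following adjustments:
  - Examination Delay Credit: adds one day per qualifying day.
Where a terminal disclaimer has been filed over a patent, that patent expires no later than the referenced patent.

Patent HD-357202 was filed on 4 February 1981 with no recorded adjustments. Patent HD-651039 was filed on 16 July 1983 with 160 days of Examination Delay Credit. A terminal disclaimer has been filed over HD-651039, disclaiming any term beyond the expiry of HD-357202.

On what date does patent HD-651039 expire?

Natural term of HD-651039:
  Base: filing + 17 years → 16 July 2000.
  Examination Delay Credit: +160 days → 23 December 2000.
Expiry of referenced patent HD-357202:
  Base: filing + 17 years → 4 February 1998.
Terminal disclaimer: HD-651039 expires on the earlier of 23 December 2000 and 4 February 1998.

February 4, 1998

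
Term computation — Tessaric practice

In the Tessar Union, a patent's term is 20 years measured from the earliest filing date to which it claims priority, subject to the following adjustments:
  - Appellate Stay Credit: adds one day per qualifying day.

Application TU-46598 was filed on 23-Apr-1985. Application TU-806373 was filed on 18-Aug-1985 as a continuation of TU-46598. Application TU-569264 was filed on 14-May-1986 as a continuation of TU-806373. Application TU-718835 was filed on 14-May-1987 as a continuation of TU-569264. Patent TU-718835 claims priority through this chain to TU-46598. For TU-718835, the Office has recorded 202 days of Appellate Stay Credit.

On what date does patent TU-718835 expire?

November 11, 2005

Earliest priority filing: 23 April 1985.
Base term: 23 April 1985 + 20 years → 23 April 2005.
Appellate Stay Credit: +202 days → 11 November 2005.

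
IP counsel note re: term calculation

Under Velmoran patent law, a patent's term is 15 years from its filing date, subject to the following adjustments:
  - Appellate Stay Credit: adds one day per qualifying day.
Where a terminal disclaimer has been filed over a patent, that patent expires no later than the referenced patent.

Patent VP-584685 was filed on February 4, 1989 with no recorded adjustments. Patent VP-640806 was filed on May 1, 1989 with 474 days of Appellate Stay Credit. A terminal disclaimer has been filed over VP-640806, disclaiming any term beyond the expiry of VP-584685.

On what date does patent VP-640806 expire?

2004-02-04

Natural term of VP-640806:
  Base: filing + 15 years → 1 May 2004.
  Appellate Stay Credit: +474 days → 18 August 2005.
Expiry of referenced patent VP-584685:
  Base: filing + 15 years → 4 February 2004.
Terminal disclaimer: VP-640806 expires on the earlier of 18 August 2005 and 4 February 2004.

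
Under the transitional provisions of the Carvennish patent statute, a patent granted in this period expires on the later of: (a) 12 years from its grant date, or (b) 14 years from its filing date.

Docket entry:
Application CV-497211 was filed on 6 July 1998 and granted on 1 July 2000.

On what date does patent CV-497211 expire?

2012-07-06

(a) grant + 12 years → 1 July 2012.
(b) filing + 14 years → 6 July 2012.
Later of the two: 6 July 2012.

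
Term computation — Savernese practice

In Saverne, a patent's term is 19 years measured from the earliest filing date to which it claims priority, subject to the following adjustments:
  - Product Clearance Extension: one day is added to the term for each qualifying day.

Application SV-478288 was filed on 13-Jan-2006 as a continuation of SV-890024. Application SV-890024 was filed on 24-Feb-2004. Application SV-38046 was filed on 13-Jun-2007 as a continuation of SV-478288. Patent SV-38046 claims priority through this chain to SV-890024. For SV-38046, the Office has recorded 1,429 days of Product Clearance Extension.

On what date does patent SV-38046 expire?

January 23, 2027

Earliest priority filing: 24 February 2004.
Base term: 24 February 2004 + 19 years → 24 February 2023.
Product Clearance Extension: +1429 days → 23 January 2027.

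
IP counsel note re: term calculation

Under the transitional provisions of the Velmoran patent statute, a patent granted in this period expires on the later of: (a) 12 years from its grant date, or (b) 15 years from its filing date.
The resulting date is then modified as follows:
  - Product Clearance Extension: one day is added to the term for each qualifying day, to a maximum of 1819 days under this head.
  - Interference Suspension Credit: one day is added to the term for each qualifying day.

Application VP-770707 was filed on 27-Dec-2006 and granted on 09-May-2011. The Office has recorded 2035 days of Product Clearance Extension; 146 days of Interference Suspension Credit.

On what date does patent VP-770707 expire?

2028-09-24

(a) grant + 12 years → 9 May 2023.
(b) filing + 15 years → 27 December 2021.
Later of the two: 9 May 2023.
Product Clearance Extension: 2035 days claimed exceeds the 1819-day cap, so +1819 days → 1 May 2028.
Interference Suspension Credit: +146 days → 24 September 2028.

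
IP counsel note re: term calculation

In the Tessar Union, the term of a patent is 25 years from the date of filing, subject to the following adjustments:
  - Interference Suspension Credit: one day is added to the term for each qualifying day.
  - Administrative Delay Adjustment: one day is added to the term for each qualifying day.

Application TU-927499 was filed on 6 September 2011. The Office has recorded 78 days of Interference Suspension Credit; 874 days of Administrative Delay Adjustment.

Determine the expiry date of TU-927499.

April 16, 2039

Base term: filing date + 25 years → 6 September 2036.
Interference Suspension Credit: +78 days → 23 November 2036.
Administrative Delay Adjustment: +874 days → 16 April 2039.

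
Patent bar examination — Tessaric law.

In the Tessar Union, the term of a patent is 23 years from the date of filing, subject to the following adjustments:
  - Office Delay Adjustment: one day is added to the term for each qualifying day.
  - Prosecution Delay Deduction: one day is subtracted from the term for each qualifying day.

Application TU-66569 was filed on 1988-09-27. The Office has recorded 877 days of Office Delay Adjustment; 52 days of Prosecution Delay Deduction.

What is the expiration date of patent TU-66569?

Base term: filing date + 23 years → 27 September 2011.
Office Delay Adjustment: +877 days → 20 February 2014.
Prosecution Delay Deduction: −52 days → 30 December 2013.

December 30, 2013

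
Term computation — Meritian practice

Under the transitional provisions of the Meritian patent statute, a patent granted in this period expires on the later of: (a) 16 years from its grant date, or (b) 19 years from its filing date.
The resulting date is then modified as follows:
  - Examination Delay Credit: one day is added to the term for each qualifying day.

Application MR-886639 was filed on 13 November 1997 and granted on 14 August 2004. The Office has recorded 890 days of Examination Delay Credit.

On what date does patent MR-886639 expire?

2023-01-21

(a) grant + 16 years → 14 August 2020.
(b) filing + 19 years → 13 November 2016.
Later of the two: 14 August 2020.
Examination Delay Credit: +890 days → 21 January 2023.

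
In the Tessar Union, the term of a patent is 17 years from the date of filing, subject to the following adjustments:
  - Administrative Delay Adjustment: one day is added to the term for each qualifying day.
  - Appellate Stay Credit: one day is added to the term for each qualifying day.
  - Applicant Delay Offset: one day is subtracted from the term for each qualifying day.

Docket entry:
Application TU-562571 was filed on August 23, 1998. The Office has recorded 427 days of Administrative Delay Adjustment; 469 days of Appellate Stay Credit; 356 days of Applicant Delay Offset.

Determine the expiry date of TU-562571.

2017-02-13

Base term: filing date + 17 years → 23 August 2015.
Administrative Delay Adjustment: +427 days → 23 October 2016.
Appellate Stay Credit: +469 days → 4 February 2018.
Applicant Delay Offset: −356 days → 13 February 2017.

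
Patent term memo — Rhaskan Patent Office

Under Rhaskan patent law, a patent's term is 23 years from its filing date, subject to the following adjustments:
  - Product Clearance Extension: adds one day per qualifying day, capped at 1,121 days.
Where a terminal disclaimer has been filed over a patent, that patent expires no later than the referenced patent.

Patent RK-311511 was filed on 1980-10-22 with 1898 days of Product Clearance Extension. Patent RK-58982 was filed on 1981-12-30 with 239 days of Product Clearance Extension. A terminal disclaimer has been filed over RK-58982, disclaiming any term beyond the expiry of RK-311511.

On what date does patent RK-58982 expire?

August 26, 2005

Natural term of RK-58982:
  Base: filing + 23 years → 30 December 2004.
  Product Clearance Extension: 239 days (within the 1121-day cap) → +239 days → 26 August 2005.
Expiry of referenced patent RK-311511:
  Base: filing + 23 years → 22 October 2003.
  Product Clearance Extension: 1898 days claimed exceeds the 1121-day cap, so +1121 days → 16 November 2006.
Terminal disclaimer: RK-58982 expires on the earlier of 26 August 2005 and 16 November 2006.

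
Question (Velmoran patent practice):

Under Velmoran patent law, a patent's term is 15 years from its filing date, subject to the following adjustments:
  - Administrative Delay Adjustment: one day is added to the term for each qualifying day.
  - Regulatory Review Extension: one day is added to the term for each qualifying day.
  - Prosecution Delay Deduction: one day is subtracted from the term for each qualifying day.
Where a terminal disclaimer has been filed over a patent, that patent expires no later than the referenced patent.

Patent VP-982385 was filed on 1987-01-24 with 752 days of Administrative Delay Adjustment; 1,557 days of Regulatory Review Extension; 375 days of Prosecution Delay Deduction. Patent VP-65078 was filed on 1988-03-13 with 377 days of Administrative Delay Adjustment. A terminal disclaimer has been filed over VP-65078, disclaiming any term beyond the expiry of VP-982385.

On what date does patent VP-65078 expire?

March 24, 2004

Natural term of VP-65078:
  Base: filing + 15 years → 13 March 2003.
  Administrative Delay Adjustment: +377 days → 24 March 2004.
Expiry of referenced patent VP-982385:
  Base: filing + 15 years → 24 January 2002.
  Administrative Delay Adjustment: +752 days → 15 February 2004.
  Regulatory Review Extension: +1557 days → 21 May 2008.
  Prosecution Delay Deduction: −375 days → 12 May 2007.
Terminal disclaimer: VP-65078 expires on the earlier of 24 March 2004 and 12 May 2007.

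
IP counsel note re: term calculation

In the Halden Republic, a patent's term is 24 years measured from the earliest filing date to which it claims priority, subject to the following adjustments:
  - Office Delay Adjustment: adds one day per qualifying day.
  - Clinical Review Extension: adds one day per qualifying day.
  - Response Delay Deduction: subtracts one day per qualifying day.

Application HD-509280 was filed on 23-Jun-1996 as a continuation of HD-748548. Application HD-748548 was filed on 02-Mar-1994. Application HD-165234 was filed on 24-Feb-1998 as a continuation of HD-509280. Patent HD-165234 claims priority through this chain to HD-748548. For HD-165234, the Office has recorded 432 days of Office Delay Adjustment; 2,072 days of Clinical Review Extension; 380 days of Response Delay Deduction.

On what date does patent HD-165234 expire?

Earliest priority filing: 2 March 1994.
Base term: 2 March 1994 + 24 years → 2 March 2018.
Office Delay Adjustment: +432 days → 8 May 2019.
Clinical Review Extension: +2072 days → 8 January 2025.
Response Delay Deduction: −380 days → 25 December 2023.

December 25, 2023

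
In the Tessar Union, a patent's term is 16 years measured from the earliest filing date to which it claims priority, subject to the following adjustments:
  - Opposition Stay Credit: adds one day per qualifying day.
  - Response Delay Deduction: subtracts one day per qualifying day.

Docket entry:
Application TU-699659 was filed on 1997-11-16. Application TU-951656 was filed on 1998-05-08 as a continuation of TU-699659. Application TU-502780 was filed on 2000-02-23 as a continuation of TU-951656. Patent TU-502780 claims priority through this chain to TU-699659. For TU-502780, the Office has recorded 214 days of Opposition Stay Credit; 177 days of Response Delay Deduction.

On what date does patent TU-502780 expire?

Earliest priority filing: 16 November 1997.
Base term: 16 November 1997 + 16 years → 16 November 2013.
Opposition Stay Credit: +214 days → 18 June 2014.
Response Delay Deduction: −177 days → 23 December 2013.

2013-12-23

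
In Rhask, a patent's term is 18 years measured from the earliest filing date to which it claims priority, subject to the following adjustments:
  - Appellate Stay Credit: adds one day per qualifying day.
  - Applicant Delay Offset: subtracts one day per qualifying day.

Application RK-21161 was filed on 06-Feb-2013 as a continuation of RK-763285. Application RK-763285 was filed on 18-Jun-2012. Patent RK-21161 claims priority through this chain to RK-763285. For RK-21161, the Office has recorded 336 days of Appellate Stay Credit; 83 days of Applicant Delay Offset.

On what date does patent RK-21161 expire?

2031-02-26

Earliest priority filing: 18 June 2012.
Base term: 18 June 2012 + 18 years → 18 June 2030.
Appellate Stay Credit: +336 days → 20 May 2031.
Applicant Delay Offset: −83 days → 26 February 2031.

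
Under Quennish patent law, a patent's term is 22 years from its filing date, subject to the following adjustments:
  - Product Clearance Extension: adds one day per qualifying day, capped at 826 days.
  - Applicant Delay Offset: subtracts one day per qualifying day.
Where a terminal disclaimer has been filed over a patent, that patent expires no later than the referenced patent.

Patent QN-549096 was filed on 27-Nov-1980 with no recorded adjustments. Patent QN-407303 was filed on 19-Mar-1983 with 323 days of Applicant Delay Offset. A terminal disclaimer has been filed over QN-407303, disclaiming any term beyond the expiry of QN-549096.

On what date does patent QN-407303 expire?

Natural term of QN-407303:
  Base: filing + 22 years → 19 March 2005.
  Applicant Delay Offset: −323 days → 30 April 2004.
Expiry of referenced patent QN-549096:
  Base: filing + 22 years → 27 November 2002.
Terminal disclaimer: QN-407303 expires on the earlier of 30 April 2004 and 27 November 2002.

November 27, 2002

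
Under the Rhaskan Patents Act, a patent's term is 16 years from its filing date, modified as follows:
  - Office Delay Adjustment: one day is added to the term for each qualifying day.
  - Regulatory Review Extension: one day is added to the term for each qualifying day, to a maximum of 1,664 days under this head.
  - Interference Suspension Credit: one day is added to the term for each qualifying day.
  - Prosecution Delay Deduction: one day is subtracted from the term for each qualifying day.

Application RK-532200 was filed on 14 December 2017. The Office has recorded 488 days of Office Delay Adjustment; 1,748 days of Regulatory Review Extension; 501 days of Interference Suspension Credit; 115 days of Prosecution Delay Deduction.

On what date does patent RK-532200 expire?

2040-11-25

Base term: filing date + 16 years → 14 December 2033.
Office Delay Adjustment: +488 days → 16 April 2035.
Regulatory Review Extension: 1748 days claimed exceeds the 1664-day cap, so +1664 days → 5 November 2039.
Interference Suspension Credit: +501 days → 20 March 2041.
Prosecution Delay Deduction: −115 days → 25 November 2040.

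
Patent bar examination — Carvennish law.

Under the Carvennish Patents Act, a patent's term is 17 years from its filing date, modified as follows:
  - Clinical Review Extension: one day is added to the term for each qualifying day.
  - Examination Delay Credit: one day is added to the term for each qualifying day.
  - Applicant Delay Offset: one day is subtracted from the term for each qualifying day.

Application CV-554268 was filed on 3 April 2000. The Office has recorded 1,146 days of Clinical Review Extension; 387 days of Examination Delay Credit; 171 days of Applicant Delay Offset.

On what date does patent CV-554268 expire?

Base term: filing date + 17 years → 3 April 2017.
Clinical Review Extension: +1146 days → 23 May 2020.
Examination Delay Credit: +387 days → 14 June 2021.
Applicant Delay Offset: −171 days → 25 December 2020.

2020-12-25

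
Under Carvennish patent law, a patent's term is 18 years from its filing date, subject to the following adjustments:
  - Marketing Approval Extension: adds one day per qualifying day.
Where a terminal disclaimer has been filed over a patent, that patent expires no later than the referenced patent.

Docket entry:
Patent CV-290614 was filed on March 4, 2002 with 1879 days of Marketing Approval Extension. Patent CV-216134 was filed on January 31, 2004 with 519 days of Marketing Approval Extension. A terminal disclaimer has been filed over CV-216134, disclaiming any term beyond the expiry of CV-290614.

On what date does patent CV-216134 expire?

Natural term of CV-216134:
  Base: filing + 18 years → 31 January 2022.
  Marketing Approval Extension: +519 days → 4 July 2023.
Expiry of referenced patent CV-290614:
  Base: filing + 18 years → 4 March 2020.
  Marketing Approval Extension: +1879 days → 26 April 2025.
Terminal disclaimer: CV-216134 expires on the earlier of 4 July 2023 and 26 April 2025.

July 4, 2023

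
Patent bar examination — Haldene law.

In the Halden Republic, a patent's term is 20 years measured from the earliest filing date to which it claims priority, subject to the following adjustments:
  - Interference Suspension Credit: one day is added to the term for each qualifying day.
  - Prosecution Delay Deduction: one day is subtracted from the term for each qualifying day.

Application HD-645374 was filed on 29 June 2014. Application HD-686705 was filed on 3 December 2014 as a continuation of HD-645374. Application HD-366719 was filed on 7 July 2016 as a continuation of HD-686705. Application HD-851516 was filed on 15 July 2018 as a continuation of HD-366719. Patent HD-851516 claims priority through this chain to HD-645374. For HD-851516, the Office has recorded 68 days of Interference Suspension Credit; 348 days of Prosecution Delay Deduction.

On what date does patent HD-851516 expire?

September 22, 2033

Earliest priority filing: 29 June 2014.
Base term: 29 June 2014 + 20 years → 29 June 2034.
Interference Suspension Credit: +68 days → 5 September 2034.
Prosecution Delay Deduction: −348 days → 22 September 2033.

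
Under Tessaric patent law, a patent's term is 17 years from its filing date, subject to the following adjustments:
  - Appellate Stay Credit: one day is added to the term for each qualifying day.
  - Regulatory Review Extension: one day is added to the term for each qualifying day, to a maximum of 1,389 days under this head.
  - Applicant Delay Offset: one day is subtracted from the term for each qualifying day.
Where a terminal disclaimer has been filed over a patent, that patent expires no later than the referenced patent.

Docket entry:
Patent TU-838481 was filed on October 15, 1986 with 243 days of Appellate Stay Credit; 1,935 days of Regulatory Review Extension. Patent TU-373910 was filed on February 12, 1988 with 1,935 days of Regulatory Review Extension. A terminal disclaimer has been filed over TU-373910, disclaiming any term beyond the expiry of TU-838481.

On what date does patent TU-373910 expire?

2008-04-03

Natural term of TU-373910:
  Base: filing + 17 years → 12 February 2005.
  Regulatory Review Extension: 1935 days claimed exceeds the 1389-day cap, so +1389 days → 2 December 2008.
Expiry of referenced patent TU-838481:
  Base: filing + 17 years → 15 October 2003.
  Appellate Stay Credit: +243 days → 14 June 2004.
  Regulatory Review Extension: 1935 days claimed exceeds the 1389-day cap, so +1389 days → 3 April 2008.
Terminal disclaimer: TU-373910 expires on the earlier of 2 December 2008 and 3 April 2008.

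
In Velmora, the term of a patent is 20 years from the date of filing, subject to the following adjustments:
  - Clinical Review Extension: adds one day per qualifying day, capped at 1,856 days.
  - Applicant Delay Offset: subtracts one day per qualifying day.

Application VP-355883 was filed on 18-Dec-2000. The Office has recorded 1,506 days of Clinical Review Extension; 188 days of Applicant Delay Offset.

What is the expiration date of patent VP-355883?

2024-07-28

Base term: filing date + 20 years → 18 December 2020.
Clinical Review Extension: 1506 days (within the 1856-day cap) → +1506 days → 1 February 2025.
Applicant Delay Offset: −188 days → 28 July 2024.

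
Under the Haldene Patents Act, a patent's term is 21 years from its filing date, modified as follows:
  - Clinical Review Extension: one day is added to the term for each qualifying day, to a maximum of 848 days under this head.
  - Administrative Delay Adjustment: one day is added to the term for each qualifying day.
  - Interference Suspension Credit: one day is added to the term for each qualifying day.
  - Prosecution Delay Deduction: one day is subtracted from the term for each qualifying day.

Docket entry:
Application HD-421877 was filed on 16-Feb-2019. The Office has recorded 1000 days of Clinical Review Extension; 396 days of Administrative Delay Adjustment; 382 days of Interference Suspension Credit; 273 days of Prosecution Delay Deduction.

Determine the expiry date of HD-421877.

October 31, 2043

Base term: filing date + 21 years → 16 February 2040.
Clinical Review Extension: 1000 days claimed exceeds the 848-day cap, so +848 days → 13 June 2042.
Administrative Delay Adjustment: +396 days → 14 July 2043.
Interference Suspension Credit: +382 days → 30 July 2044.
Prosecution Delay Deduction: −273 days → 31 October 2043.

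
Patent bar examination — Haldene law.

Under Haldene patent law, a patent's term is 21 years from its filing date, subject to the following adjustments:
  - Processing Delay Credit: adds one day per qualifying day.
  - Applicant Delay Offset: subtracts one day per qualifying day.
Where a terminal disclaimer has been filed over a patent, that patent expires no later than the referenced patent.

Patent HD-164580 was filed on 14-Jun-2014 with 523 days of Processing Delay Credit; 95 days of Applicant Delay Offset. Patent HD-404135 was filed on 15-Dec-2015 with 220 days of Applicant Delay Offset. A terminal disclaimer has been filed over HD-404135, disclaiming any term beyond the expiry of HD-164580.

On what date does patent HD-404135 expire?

Natural term of HD-404135:
  Base: filing + 21 years → 15 December 2036.
  Applicant Delay Offset: −220 days → 9 May 2036.
Expiry of referenced patent HD-164580:
  Base: filing + 21 years → 14 June 2035.
  Processing Delay Credit: +523 days → 18 November 2036.
  Applicant Delay Offset: −95 days → 15 August 2036.
Terminal disclaimer: HD-404135 expires on the earlier of 9 May 2036 and 15 August 2036.

2036-05-09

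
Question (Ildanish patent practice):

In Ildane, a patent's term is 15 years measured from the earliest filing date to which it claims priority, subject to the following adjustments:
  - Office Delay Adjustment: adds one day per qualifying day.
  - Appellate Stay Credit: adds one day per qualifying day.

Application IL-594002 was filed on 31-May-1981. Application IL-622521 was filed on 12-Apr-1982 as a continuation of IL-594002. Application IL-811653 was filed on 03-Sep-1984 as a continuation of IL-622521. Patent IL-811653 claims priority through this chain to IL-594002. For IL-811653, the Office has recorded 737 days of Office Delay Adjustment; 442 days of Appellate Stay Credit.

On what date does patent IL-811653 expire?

Earliest priority filing: 31 May 1981.
Base term: 31 May 1981 + 15 years → 31 May 1996.
Office Delay Adjustment: +737 days → 7 June 1998.
Appellate Stay Credit: +442 days → 23 August 1999.

August 23, 1999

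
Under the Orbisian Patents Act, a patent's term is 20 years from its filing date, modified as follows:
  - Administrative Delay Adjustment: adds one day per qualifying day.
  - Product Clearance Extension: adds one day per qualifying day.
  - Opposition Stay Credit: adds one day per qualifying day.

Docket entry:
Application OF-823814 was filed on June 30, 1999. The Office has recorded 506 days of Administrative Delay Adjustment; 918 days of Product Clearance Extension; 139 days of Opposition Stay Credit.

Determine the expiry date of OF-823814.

2023-10-10

Base term: filing date + 20 years → 30 June 2019.
Administrative Delay Adjustment: +506 days → 17 November 2020.
Product Clearance Extension: +918 days → 24 May 2023.
Opposition Stay Credit: +139 days → 10 October 2023.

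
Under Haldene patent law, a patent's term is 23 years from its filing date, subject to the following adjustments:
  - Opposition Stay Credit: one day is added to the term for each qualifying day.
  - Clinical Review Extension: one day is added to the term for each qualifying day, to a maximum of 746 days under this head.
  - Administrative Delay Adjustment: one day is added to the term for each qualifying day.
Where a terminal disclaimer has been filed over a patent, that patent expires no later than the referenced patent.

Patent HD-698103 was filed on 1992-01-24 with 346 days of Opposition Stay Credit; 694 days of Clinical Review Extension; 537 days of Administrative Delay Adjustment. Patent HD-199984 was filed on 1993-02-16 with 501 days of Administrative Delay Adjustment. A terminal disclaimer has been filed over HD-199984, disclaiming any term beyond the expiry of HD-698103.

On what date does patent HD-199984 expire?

Natural term of HD-199984:
  Base: filing + 23 years → 16 February 2016.
  Administrative Delay Adjustment: +501 days → 1 July 2017.
Expiry of referenced patent HD-698103:
  Base: filing + 23 years → 24 January 2015.
  Opposition Stay Credit: +346 days → 5 January 2016.
  Clinical Review Extension: 694 days (within the 746-day cap) → +694 days → 29 November 2017.
  Administrative Delay Adjustment: +537 days → 20 May 2019.
Terminal disclaimer: HD-199984 expires on the earlier of 1 July 2017 and 20 May 2019.

2017-07-01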